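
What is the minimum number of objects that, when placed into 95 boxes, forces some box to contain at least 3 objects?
n = (3 − 1)·95 + 1 = 191

By the generalised pigeonhole principle, to guarantee some box contains ≥ r objects we need more than (r − 1) · k objects total. Threshold: n = (r − 1) · k + 1. With r = 3 and k = 95: n = 2 · 95 + 1 = 190 + 1 = 191. For n = 190 = 2 · 95, we can put exactly 2 objects in every box, avoiding 3 in any single one — so 191 is tight.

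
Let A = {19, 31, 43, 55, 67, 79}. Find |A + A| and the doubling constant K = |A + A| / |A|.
K = |A + A| / |A| = 11/6

Enumerate A + A = {a + b : a, b ∈ A}. With |A| = 6, there are |A|^2 = 36 ordered sum pairs; collecting distinct values, A + A = {38, 50, 62, 74, 86, 98, 110, 122, 134, 146, 158}, so |A + A| = 11. Thus K = 11/6. Here |A + A| = 2|A| − 1 = 11, the minimum possible — so K = 11/6 is minimal, which holds iff A is an arithmetic progression.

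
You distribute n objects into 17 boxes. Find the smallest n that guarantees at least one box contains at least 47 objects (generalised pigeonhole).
n = (47 − 1)·17 + 1 = 783

By the generalised pigeonhole principle, to guarantee some box contains ≥ r objects we need more than (r − 1) · k objects total. Threshold: n = (r − 1) · k + 1. With r = 47 and k = 17: n = 46 · 17 + 1 = 782 + 1 = 783. For n = 782 = 46 · 17, we can put exactly 46 objects in every box, avoiding 47 in any single one — so 783 is tight.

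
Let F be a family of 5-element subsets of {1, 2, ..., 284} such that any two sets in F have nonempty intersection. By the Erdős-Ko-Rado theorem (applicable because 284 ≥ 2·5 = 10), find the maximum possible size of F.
max |F| = C(283, 4) = 261630670

The Erdős-Ko-Rado theorem states: for n ≥ 2k, an intersecting family of k-subsets of an n-element set has size at most C(n − 1, k − 1), with equality for 'star' families {A ⊆ [n] : |A| = k, i ∈ A} (fix an element i). For n = 284, k = 5: C(283, 4) = 261630670.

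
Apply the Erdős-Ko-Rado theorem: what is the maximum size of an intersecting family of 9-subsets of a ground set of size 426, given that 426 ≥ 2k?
max |F| = C(425, 8) = 24706360410663525

The Erdős-Ko-Rado theorem states: for n ≥ 2k, an intersecting family of k-subsets of an n-element set has size at most C(n − 1, k − 1), with equality for 'star' families {A ⊆ [n] : |A| = k, i ∈ A} (fix an element i). For n = 426, k = 9: C(425, 8) = 24706360410663525.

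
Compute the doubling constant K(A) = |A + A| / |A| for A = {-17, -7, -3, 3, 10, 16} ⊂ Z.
K = |A + A| / |A| = 19/6

Enumerate A + A = {a + b : a, b ∈ A}. With |A| = 6, there are |A|^2 = 36 ordered sum pairs; collecting distinct values, A + A = {-34, -24, -20, -14, -10, -7, -6, -4, -1, 0, 3, 6, 7, 9, 13, 19, 20, 26, 32}, so |A + A| = 19. Thus K = 19/6. For comparison, the minimum possible |A + A| over all 6-element sets is 2·6 − 1 = 11 (so min K = 11/6), attained only by arithmetic progressions.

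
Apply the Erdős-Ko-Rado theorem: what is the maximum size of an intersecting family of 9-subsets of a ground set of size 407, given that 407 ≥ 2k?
max |F| = C(406, 8) = 17082453897995850

The Erdős-Ko-Rado theorem states: for n ≥ 2k, an intersecting family of k-subsets of an n-element set has size at most C(n − 1, k − 1), with equality for 'star' families {A ⊆ [n] : |A| = k, i ∈ A} (fix an element i). For n = 407, k = 9: C(406, 8) = 17082453897995850.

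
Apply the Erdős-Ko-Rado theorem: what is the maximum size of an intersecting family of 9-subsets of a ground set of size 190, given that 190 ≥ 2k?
max |F| = C(189, 8) = 34750872249093

The Erdős-Ko-Rado theorem states: for n ≥ 2k, an intersecting family of k-subsets of an n-element set has size at most C(n − 1, k − 1), with equality for 'star' families {A ⊆ [n] : |A| = k, i ∈ A} (fix an element i). For n = 190, k = 9: C(189, 8) = 34750872249093.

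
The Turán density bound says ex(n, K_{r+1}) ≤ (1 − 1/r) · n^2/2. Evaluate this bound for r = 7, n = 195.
Turán density bound = (6/7) · 195^2/2 = 114075/7 ≈ 16296.4286

Turán's theorem: ex(n, K_{r+1}) is achieved by the complete r-partite Turán graph T(n, r) with parts as balanced as possible, and is at most (1 − 1/r) · n^2/2. For r = 7, n = 195: the density bound is (6/7) · 38025/2 = 114075/7 ≈ 16296.4286. The integer-valued extremum is e(T(195, 7)) = 16296, which is strictly less than the density bound 114075/7 since 7 ∤ 195 (the parts of T(195, 7) cannot all be equal).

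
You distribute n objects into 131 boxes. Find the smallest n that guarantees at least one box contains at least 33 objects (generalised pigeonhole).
n = (33 − 1)·131 + 1 = 4193

By the generalised pigeonhole principle, to guarantee some box contains ≥ r objects we need more than (r − 1) · k objects total. Threshold: n = (r − 1) · k + 1. With r = 33 and k = 131: n = 32 · 131 + 1 = 4192 + 1 = 4193. For n = 4192 = 32 · 131, we can put exactly 32 objects in every box, avoiding 33 in any single one — so 4193 is tight.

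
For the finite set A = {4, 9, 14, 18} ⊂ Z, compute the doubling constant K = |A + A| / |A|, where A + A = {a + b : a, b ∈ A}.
K = |A + A| / |A| = 9/4

Enumerate A + A = {a + b : a, b ∈ A}. With |A| = 4, there are |A|^2 = 16 ordered sum pairs; collecting distinct values, A + A = {8, 13, 18, 22, 23, 27, 28, 32, 36}, so |A + A| = 9. Thus K = 9/4. For comparison, the minimum possible |A + A| over all 4-element sets is 2·4 − 1 = 7 (so min K = 7/4), attained only by arithmetic progressions.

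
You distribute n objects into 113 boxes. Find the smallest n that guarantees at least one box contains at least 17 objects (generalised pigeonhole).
n = (17 − 1)·113 + 1 = 1809

By the generalised pigeonhole principle, to guarantee some box contains ≥ r objects we need more than (r − 1) · k objects total. Threshold: n = (r − 1) · k + 1. With r = 17 and k = 113: n = 16 · 113 + 1 = 1808 + 1 = 1809. For n = 1808 = 16 · 113, we can put exactly 16 objects in every box, avoiding 17 in any single one — so 1809 is tight.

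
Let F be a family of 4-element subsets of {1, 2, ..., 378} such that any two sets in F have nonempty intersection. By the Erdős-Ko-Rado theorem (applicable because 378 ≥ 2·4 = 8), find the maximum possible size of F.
max |F| = C(377, 3) = 8859500

Erdős-Ko-Rado (1961): when n ≥ 2k, max |F| = C(n−1, k−1). The bound is attained by the star {A : i ∈ A} for any fixed i ∈ [n]. Here C(378−1, 4−1) = C(377, 3) = 8859500.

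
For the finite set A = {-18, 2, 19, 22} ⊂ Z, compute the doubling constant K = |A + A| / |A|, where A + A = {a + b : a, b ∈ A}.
K = |A + A| / |A| = 9/4

Enumerate A + A = {a + b : a, b ∈ A}. With |A| = 4, there are |A|^2 = 16 ordered sum pairs; collecting distinct values, A + A = {-36, -16, 1, 4, 21, 24, 38, 41, 44}, so |A + A| = 9. Thus K = 9/4. For comparison, the minimum possible |A + A| over all 4-element sets is 2·4 − 1 = 7 (so min K = 7/4), attained only by arithmetic progressions.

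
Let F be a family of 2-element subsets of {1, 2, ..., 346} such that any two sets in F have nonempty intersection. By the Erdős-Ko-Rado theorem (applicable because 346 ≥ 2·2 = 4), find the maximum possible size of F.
max |F| = C(345, 1) = 345

The Erdős-Ko-Rado theorem states: for n ≥ 2k, an intersecting family of k-subsets of an n-element set has size at most C(n − 1, k − 1), with equality for 'star' families {A ⊆ [n] : |A| = k, i ∈ A} (fix an element i). For n = 346, k = 2: C(345, 1) = 345.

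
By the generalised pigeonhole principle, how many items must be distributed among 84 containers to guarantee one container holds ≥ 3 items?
n = (3 − 1)·84 + 1 = 169

By the generalised pigeonhole principle, to guarantee some box contains ≥ r objects we need more than (r − 1) · k objects total. Threshold: n = (r − 1) · k + 1. With r = 3 and k = 84: n = 2 · 84 + 1 = 168 + 1 = 169. For n = 168 = 2 · 84, we can put exactly 2 objects in every box, avoiding 3 in any single one — so 169 is tight.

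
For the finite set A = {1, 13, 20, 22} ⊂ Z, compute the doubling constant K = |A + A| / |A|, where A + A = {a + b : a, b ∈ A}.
K = |A + A| / |A| = 10/4 = 5/2

Enumerate A + A = {a + b : a, b ∈ A}. With |A| = 4, there are |A|^2 = 16 ordered sum pairs; collecting distinct values, A + A = {2, 14, 21, 23, 26, 33, 35, 40, 42, 44}, so |A + A| = 10. Thus K = 10/4 = 5/2. For comparison, the minimum possible |A + A| over all 4-element sets is 2·4 − 1 = 7 (so min K = 7/4), attained only by arithmetic progressions.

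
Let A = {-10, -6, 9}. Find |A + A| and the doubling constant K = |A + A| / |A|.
K = |A + A| / |A| = 6/3 = 2

Enumerate A + A = {a + b : a, b ∈ A}. With |A| = 3, there are |A|^2 = 9 ordered sum pairs; collecting distinct values, A + A = {-20, -16, -12, -1, 3, 18}, so |A + A| = 6. Thus K = 6/3 = 2. For comparison, the minimum possible |A + A| over all 3-element sets is 2·3 − 1 = 5 (so min K = 5/3), attained only by arithmetic progressions.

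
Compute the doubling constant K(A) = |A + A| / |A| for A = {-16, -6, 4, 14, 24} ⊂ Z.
K = |A + A| / |A| = 9/5

Enumerate A + A = {a + b : a, b ∈ A}. With |A| = 5, there are |A|^2 = 25 ordered sum pairs; collecting distinct values, A + A = {-32, -22, -12, -2, 8, 18, 28, 38, 48}, so |A + A| = 9. Thus K = 9/5. Here |A + A| = 2|A| − 1 = 9, the minimum possible — so K = 9/5 is minimal, which holds iff A is an arithmetic progression.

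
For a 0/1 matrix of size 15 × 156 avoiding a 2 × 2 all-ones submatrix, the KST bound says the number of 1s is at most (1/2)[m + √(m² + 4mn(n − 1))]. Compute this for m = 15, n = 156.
z(15, 156; 2, 2) ≤ (1/2)[15 + √(15² + 4·15·156·155)] = (1/2)[15 + √1451025] = 609.7925

Kővári–Sós–Turán: let r_1, ..., r_15 be the row sums and z = Σ r_i the total number of 1s. Each pair of columns can share at most one row with both entries 1 (else a 2×2 all-ones block appears), so Σ_i C(r_i, 2) ≤ C(156, 2) = 12090. By convexity Σ_i C(r_i, 2) ≥ 15·C(z/15, 2) = z(z − 15)/(2·15), giving z² − 15z − 15·156·155 ≤ 0 and hence z ≤ (1/2)[15 + √(225 + 4·362700)] = (1/2)[15 + √1451025] ≈ (1/2)(15 + 1204.585) = 609.7925.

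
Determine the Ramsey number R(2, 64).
R(2, 64) = 64

R(2, k) = k for all k ≥ 2: in a 2-colouring of K_k, either some edge is red (a red K_2) or all edges are blue (a blue K_k). And K_{63} coloured all-blue has no blue K_64, so R(2, 64) > 63. Hence R(2, 64) = 64.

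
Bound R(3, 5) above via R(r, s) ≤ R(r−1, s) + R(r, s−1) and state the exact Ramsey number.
R(3, 5) ≤ R(2, 5) + R(3, 4) = 5 + 9 = 14; exact value R(3, 5) = 14.

The Erdős–Szekeres recurrence R(r, s) ≤ R(r−1, s) + R(r, s−1) applied to (r, s) = (3, 5) gives
  R(3, 5) ≤ R(2, 5) + R(3, 4) = 5 + 9 = 14.
(Recall R(2, k) = k and R is symmetric.) Here the recurrence bound is tight: a matching lower-bound construction on K_{13} shows R(3, 5) > 13, so R(3, 5) = 14 exactly.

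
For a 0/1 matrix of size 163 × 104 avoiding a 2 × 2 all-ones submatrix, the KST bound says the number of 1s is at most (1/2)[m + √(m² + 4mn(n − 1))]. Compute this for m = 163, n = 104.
z(163, 104; 2, 2) ≤ (1/2)[163 + √(163² + 4·163·104·103)] = (1/2)[163 + √7010793] = 1405.3951

Kővári–Sós–Turán: let r_1, ..., r_163 be the row sums and z = Σ r_i the total number of 1s. Each pair of columns can share at most one row with both entries 1 (else a 2×2 all-ones block appears), so Σ_i C(r_i, 2) ≤ C(104, 2) = 5356. By convexity Σ_i C(r_i, 2) ≥ 163·C(z/163, 2) = z(z − 163)/(2·163), giving z² − 163z − 163·104·103 ≤ 0 and hence z ≤ (1/2)[163 + √(26569 + 4·1746056)] = (1/2)[163 + √7010793] ≈ (1/2)(163 + 2647.7902) = 1405.3951.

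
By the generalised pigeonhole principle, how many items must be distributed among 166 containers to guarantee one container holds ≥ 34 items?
n = (34 − 1)·166 + 1 = 5479

By the generalised pigeonhole principle, to guarantee some box contains ≥ r objects we need more than (r − 1) · k objects total. Threshold: n = (r − 1) · k + 1. With r = 34 and k = 166: n = 33 · 166 + 1 = 5478 + 1 = 5479. For n = 5478 = 33 · 166, we can put exactly 33 objects in every box, avoiding 34 in any single one — so 5479 is tight.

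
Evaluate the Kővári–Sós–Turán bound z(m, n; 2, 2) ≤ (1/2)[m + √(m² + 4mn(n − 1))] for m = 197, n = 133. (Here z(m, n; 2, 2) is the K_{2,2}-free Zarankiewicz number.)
z(197, 133; 2, 2) ≤ (1/2)[197 + √(197² + 4·197·133·132)] = (1/2)[197 + √13872937] = 1960.8196

Kővári–Sós–Turán: let r_1, ..., r_197 be the row sums and z = Σ r_i the total number of 1s. Each pair of columns can share at most one row with both entries 1 (else a 2×2 all-ones block appears), so Σ_i C(r_i, 2) ≤ C(133, 2) = 8778. By convexity Σ_i C(r_i, 2) ≥ 197·C(z/197, 2) = z(z − 197)/(2·197), giving z² − 197z − 197·133·132 ≤ 0 and hence z ≤ (1/2)[197 + √(38809 + 4·3458532)] = (1/2)[197 + √13872937] ≈ (1/2)(197 + 3724.6392) = 1960.8196.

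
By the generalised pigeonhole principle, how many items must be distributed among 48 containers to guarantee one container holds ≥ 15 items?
n = (15 − 1)·48 + 1 = 673

By the generalised pigeonhole principle, to guarantee some box contains ≥ r objects we need more than (r − 1) · k objects total. Threshold: n = (r − 1) · k + 1. With r = 15 and k = 48: n = 14 · 48 + 1 = 672 + 1 = 673. For n = 672 = 14 · 48, we can put exactly 14 objects in every box, avoiding 15 in any single one — so 673 is tight.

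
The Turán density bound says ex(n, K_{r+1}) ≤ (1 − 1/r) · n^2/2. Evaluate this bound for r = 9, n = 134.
Turán density bound = (8/9) · 134^2/2 = 71824/9 ≈ 7980.4444

Turán's theorem: ex(n, K_{r+1}) is achieved by the complete r-partite Turán graph T(n, r) with parts as balanced as possible, and is at most (1 − 1/r) · n^2/2. For r = 9, n = 134: the density bound is (8/9) · 17956/2 = 71824/9 ≈ 7980.4444. The integer-valued extremum is e(T(134, 9)) = 7980, which is strictly less than the density bound 71824/9 since 9 ∤ 134 (the parts of T(134, 9) cannot all be equal).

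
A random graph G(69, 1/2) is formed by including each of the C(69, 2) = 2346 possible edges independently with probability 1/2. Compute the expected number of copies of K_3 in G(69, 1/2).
E[# K_3] = C(69, 3) · (1/2)^C(3, 2) = 52394 / 2^3 = 26197/4 = 6549.25

For each 3-subset S of vertices (there are C(69, 3) = 52394 such S), let X_S = 1 if S induces a K_3 (all C(3, 2) = 3 edges present). Then P(X_S = 1) = (1/2)^3 = 1/8. By linearity of expectation, E[# K_3] = C(69, 3) · (1/2)^3 = 52394 / 8 = 26197/4 = 6549.25.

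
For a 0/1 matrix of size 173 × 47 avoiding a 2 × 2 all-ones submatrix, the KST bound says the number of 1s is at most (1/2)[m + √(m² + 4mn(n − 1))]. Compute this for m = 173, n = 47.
z(173, 47; 2, 2) ≤ (1/2)[173 + √(173² + 4·173·47·46)] = (1/2)[173 + √1526033] = 704.1635

Kővári–Sós–Turán: let r_1, ..., r_173 be the row sums and z = Σ r_i the total number of 1s. Each pair of columns can share at most one row with both entries 1 (else a 2×2 all-ones block appears), so Σ_i C(r_i, 2) ≤ C(47, 2) = 1081. By convexity Σ_i C(r_i, 2) ≥ 173·C(z/173, 2) = z(z − 173)/(2·173), giving z² − 173z − 173·47·46 ≤ 0 and hence z ≤ (1/2)[173 + √(29929 + 4·374026)] = (1/2)[173 + √1526033] ≈ (1/2)(173 + 1235.3271) = 704.1635.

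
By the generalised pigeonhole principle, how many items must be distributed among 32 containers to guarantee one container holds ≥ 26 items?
n = (26 − 1)·32 + 1 = 801

By the generalised pigeonhole principle, to guarantee some box contains ≥ r objects we need more than (r − 1) · k objects total. Threshold: n = (r − 1) · k + 1. With r = 26 and k = 32: n = 25 · 32 + 1 = 800 + 1 = 801. For n = 800 = 25 · 32, we can put exactly 25 objects in every box, avoiding 26 in any single one — so 801 is tight.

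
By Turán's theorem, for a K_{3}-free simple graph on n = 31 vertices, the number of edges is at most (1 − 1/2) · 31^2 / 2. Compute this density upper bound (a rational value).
Turán density bound = (1/2) · 31^2/2 = 961/4 ≈ 240.25

Turán's theorem: ex(n, K_{r+1}) is achieved by the complete r-partite Turán graph T(n, r) with parts as balanced as possible, and is at most (1 − 1/r) · n^2/2. For r = 2, n = 31: the density bound is (1/2) · 961/2 = 961/4 ≈ 240.25. The integer-valued extremum is e(T(31, 2)) = 240, which is strictly less than the density bound 961/4 since 2 ∤ 31 (the parts of T(31, 2) cannot all be equal).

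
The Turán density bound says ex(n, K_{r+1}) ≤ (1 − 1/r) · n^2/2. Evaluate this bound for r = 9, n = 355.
Turán density bound = (8/9) · 355^2/2 = 504100/9 ≈ 56011.1111

Turán's theorem: ex(n, K_{r+1}) is achieved by the complete r-partite Turán graph T(n, r) with parts as balanced as possible, and is at most (1 − 1/r) · n^2/2. For r = 9, n = 355: the density bound is (8/9) · 126025/2 = 504100/9 ≈ 56011.1111. The integer-valued extremum is e(T(355, 9)) = 56010, which is strictly less than the density bound 504100/9 since 9 ∤ 355 (the parts of T(355, 9) cannot all be equal).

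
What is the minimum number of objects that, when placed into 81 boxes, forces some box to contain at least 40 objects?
n = (40 − 1)·81 + 1 = 3160

By the generalised pigeonhole principle, to guarantee some box contains ≥ r objects we need more than (r − 1) · k objects total. Threshold: n = (r − 1) · k + 1. With r = 40 and k = 81: n = 39 · 81 + 1 = 3159 + 1 = 3160. For n = 3159 = 39 · 81, we can put exactly 39 objects in every box, avoiding 40 in any single one — so 3160 is tight.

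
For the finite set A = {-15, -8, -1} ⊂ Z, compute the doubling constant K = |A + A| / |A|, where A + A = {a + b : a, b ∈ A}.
K = |A + A| / |A| = 5/3

Enumerate A + A = {a + b : a, b ∈ A}. With |A| = 3, there are |A|^2 = 9 ordered sum pairs; collecting distinct values, A + A = {-30, -23, -16, -9, -2}, so |A + A| = 5. Thus K = 5/3. Here |A + A| = 2|A| − 1 = 5, the minimum possible — so K = 5/3 is minimal, which holds iff A is an arithmetic progression.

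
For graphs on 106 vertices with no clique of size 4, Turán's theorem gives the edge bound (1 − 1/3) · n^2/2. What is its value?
Turán density bound = (2/3) · 106^2/2 = 11236/3 ≈ 3745.3333

Turán's theorem: ex(n, K_{r+1}) is achieved by the complete r-partite Turán graph T(n, r) with parts as balanced as possible, and is at most (1 − 1/r) · n^2/2. For r = 3, n = 106: the density bound is (2/3) · 11236/2 = 11236/3 ≈ 3745.3333. The integer-valued extremum is e(T(106, 3)) = 3745, which is strictly less than the density bound 11236/3 since 3 ∤ 106 (the parts of T(106, 3) cannot all be equal).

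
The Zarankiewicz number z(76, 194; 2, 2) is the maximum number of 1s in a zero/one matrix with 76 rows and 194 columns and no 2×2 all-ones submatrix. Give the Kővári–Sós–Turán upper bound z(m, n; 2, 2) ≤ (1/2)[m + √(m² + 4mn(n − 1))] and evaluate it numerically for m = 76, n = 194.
z(76, 194; 2, 2) ≤ (1/2)[76 + √(76² + 4·76·194·193)] = (1/2)[76 + √11388144] = 1725.3162

Kővári–Sós–Turán: let r_1, ..., r_76 be the row sums and z = Σ r_i the total number of 1s. Each pair of columns can share at most one row with both entries 1 (else a 2×2 all-ones block appears), so Σ_i C(r_i, 2) ≤ C(194, 2) = 18721. By convexity Σ_i C(r_i, 2) ≥ 76·C(z/76, 2) = z(z − 76)/(2·76), giving z² − 76z − 76·194·193 ≤ 0 and hence z ≤ (1/2)[76 + √(5776 + 4·2845592)] = (1/2)[76 + √11388144] ≈ (1/2)(76 + 3374.6324) = 1725.3162.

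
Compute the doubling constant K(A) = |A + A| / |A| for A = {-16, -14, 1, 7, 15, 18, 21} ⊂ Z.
K = |A + A| / |A| = 25/7

Enumerate A + A = {a + b : a, b ∈ A}. With |A| = 7, there are |A|^2 = 49 ordered sum pairs; collecting distinct values, A + A = {-32, -30, -28, -15, -13, -9, -7, -1, 1, 2, 4, 5, 7, 8, 14, 16, 19, 22, 25, 28, 30, 33, 36, 39, 42}, so |A + A| = 25. Thus K = 25/7. For comparison, the minimum possible |A + A| over all 7-element sets is 2·7 − 1 = 13 (so min K = 13/7), attained only by arithmetic progressions.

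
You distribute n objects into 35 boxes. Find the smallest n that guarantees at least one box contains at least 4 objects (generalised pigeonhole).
n = (4 − 1)·35 + 1 = 106

By the generalised pigeonhole principle, to guarantee some box contains ≥ r objects we need more than (r − 1) · k objects total. Threshold: n = (r − 1) · k + 1. With r = 4 and k = 35: n = 3 · 35 + 1 = 105 + 1 = 106. For n = 105 = 3 · 35, we can put exactly 3 objects in every box, avoiding 4 in any single one — so 106 is tight.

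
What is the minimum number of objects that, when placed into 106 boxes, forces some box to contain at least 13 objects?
n = (13 − 1)·106 + 1 = 1273

By the generalised pigeonhole principle, to guarantee some box contains ≥ r objects we need more than (r − 1) · k objects total. Threshold: n = (r − 1) · k + 1. With r = 13 and k = 106: n = 12 · 106 + 1 = 1272 + 1 = 1273. For n = 1272 = 12 · 106, we can put exactly 12 objects in every box, avoiding 13 in any single one — so 1273 is tight.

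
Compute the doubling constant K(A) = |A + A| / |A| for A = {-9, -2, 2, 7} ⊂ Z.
K = |A + A| / |A| = 10/4 = 5/2

Enumerate A + A = {a + b : a, b ∈ A}. With |A| = 4, there are |A|^2 = 16 ordered sum pairs; collecting distinct values, A + A = {-18, -11, -7, -4, -2, 0, 4, 5, 9, 14}, so |A + A| = 10. Thus K = 10/4 = 5/2. For comparison, the minimum possible |A + A| over all 4-element sets is 2·4 − 1 = 7 (so min K = 7/4), attained only by arithmetic progressions.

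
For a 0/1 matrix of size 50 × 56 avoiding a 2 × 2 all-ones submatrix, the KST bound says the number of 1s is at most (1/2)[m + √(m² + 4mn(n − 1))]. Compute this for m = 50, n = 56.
z(50, 56; 2, 2) ≤ (1/2)[50 + √(50² + 4·50·56·55)] = (1/2)[50 + √618500] = 418.2239

Kővári–Sós–Turán: let r_1, ..., r_50 be the row sums and z = Σ r_i the total number of 1s. Each pair of columns can share at most one row with both entries 1 (else a 2×2 all-ones block appears), so Σ_i C(r_i, 2) ≤ C(56, 2) = 1540. By convexity Σ_i C(r_i, 2) ≥ 50·C(z/50, 2) = z(z − 50)/(2·50), giving z² − 50z − 50·56·55 ≤ 0 and hence z ≤ (1/2)[50 + √(2500 + 4·154000)] = (1/2)[50 + √618500] ≈ (1/2)(50 + 786.4477) = 418.2239.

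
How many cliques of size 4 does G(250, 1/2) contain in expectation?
E[# K_4] = C(250, 4) · (1/2)^C(4, 2) = 158882750 / 2^6 = 79441375/32 = 2482542.96875

For each 4-subset S of vertices (there are C(250, 4) = 158882750 such S), let X_S = 1 if S induces a K_4 (all C(4, 2) = 6 edges present). Then P(X_S = 1) = (1/2)^6 = 1/64. By linearity of expectation, E[# K_4] = C(250, 4) · (1/2)^6 = 158882750 / 64 = 79441375/32 = 2482542.96875.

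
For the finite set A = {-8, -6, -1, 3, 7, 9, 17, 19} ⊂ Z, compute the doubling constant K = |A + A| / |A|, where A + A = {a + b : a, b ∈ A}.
K = |A + A| / |A| = 30/8 = 15/4

Enumerate A + A = {a + b : a, b ∈ A}. With |A| = 8, there are |A|^2 = 64 ordered sum pairs; collecting distinct values, A + A = {-16, -14, -12, -9, -7, -5, -3, -2, -1, 1, 2, 3, 6, 8, 9, 10, 11, 12, 13, 14, 16, 18, 20, 22, 24, 26, 28, 34, 36, 38}, so |A + A| = 30. Thus K = 30/8 = 15/4. For comparison, the minimum possible |A + A| over all 8-element sets is 2·8 − 1 = 15 (so min K = 15/8), attained only by arithmetic progressions.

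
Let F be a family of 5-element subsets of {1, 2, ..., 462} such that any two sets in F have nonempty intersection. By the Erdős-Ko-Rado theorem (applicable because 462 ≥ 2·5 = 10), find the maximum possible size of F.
max |F| = C(461, 4) = 1857486555

The Erdős-Ko-Rado theorem states: for n ≥ 2k, an intersecting family of k-subsets of an n-element set has size at most C(n − 1, k − 1), with equality for 'star' families {A ⊆ [n] : |A| = k, i ∈ A} (fix an element i). For n = 462, k = 5: C(461, 4) = 1857486555.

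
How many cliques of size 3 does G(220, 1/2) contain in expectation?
E[# K_3] = C(220, 3) · (1/2)^C(3, 2) = 1750540 / 2^3 = 437635/2 = 218817.5

For each 3-subset S of vertices (there are C(220, 3) = 1750540 such S), let X_S = 1 if S induces a K_3 (all C(3, 2) = 3 edges present). Then P(X_S = 1) = (1/2)^3 = 1/8. By linearity of expectation, E[# K_3] = C(220, 3) · (1/2)^3 = 1750540 / 8 = 437635/2 = 218817.5.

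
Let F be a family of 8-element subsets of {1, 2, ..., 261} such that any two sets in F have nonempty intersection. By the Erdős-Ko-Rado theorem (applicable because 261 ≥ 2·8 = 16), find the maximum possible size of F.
max |F| = C(260, 7) = 14689576229120

The Erdős-Ko-Rado theorem states: for n ≥ 2k, an intersecting family of k-subsets of an n-element set has size at most C(n − 1, k − 1), with equality for 'star' families {A ⊆ [n] : |A| = k, i ∈ A} (fix an element i). For n = 261, k = 8: C(260, 7) = 14689576229120.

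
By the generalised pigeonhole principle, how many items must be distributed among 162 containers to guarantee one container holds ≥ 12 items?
n = (12 − 1)·162 + 1 = 1783

By the generalised pigeonhole principle, to guarantee some box contains ≥ r objects we need more than (r − 1) · k objects total. Threshold: n = (r − 1) · k + 1. With r = 12 and k = 162: n = 11 · 162 + 1 = 1782 + 1 = 1783. For n = 1782 = 11 · 162, we can put exactly 11 objects in every box, avoiding 12 in any single one — so 1783 is tight.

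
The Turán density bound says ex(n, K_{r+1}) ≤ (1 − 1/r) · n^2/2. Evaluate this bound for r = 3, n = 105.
Turán density bound = (2/3) · 105^2/2 = 3675

Turán's theorem: ex(n, K_{r+1}) is achieved by the complete r-partite Turán graph T(n, r) with parts as balanced as possible, and is at most (1 − 1/r) · n^2/2. For r = 3, n = 105: the density bound is (2/3) · 11025/2 = 3675. Since 3 ∣ 105, the Turán graph T(105, 3) has parts of equal size 35, and its edge count e(T(105, 3)) = 3675 attains the density bound exactly.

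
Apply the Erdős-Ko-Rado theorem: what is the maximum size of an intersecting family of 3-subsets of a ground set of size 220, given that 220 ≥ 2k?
max |F| = C(219, 2) = 23871

Erdős-Ko-Rado (1961): when n ≥ 2k, max |F| = C(n−1, k−1). The bound is attained by the star {A : i ∈ A} for any fixed i ∈ [n]. Here C(220−1, 3−1) = C(219, 2) = 23871.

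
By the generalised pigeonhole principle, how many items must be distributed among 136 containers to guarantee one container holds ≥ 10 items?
n = (10 − 1)·136 + 1 = 1225

By the generalised pigeonhole principle, to guarantee some box contains ≥ r objects we need more than (r − 1) · k objects total. Threshold: n = (r − 1) · k + 1. With r = 10 and k = 136: n = 9 · 136 + 1 = 1224 + 1 = 1225. For n = 1224 = 9 · 136, we can put exactly 9 objects in every box, avoiding 10 in any single one — so 1225 is tight.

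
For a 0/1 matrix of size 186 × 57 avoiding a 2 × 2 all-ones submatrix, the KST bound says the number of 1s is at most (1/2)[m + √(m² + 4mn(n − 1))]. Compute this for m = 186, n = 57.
z(186, 57; 2, 2) ≤ (1/2)[186 + √(186² + 4·186·57·56)] = (1/2)[186 + √2409444] = 869.1192

Kővári–Sós–Turán: let r_1, ..., r_186 be the row sums and z = Σ r_i the total number of 1s. Each pair of columns can share at most one row with both entries 1 (else a 2×2 all-ones block appears), so Σ_i C(r_i, 2) ≤ C(57, 2) = 1596. By convexity Σ_i C(r_i, 2) ≥ 186·C(z/186, 2) = z(z − 186)/(2·186), giving z² − 186z − 186·57·56 ≤ 0 and hence z ≤ (1/2)[186 + √(34596 + 4·593712)] = (1/2)[186 + √2409444] ≈ (1/2)(186 + 1552.2384) = 869.1192.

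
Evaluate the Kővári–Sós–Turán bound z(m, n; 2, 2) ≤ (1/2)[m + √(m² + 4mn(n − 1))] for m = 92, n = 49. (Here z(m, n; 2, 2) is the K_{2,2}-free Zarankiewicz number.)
z(92, 49; 2, 2) ≤ (1/2)[92 + √(92² + 4·92·49·48)] = (1/2)[92 + √874000] = 513.4398

Kővári–Sós–Turán: let r_1, ..., r_92 be the row sums and z = Σ r_i the total number of 1s. Each pair of columns can share at most one row with both entries 1 (else a 2×2 all-ones block appears), so Σ_i C(r_i, 2) ≤ C(49, 2) = 1176. By convexity Σ_i C(r_i, 2) ≥ 92·C(z/92, 2) = z(z − 92)/(2·92), giving z² − 92z − 92·49·48 ≤ 0 and hence z ≤ (1/2)[92 + √(8464 + 4·216384)] = (1/2)[92 + √874000] ≈ (1/2)(92 + 934.8797) = 513.4398.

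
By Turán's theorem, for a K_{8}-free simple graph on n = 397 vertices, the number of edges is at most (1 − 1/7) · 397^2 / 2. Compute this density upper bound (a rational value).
Turán density bound = (6/7) · 397^2/2 = 472827/7 ≈ 67546.7143

Turán's theorem: ex(n, K_{r+1}) is achieved by the complete r-partite Turán graph T(n, r) with parts as balanced as possible, and is at most (1 − 1/r) · n^2/2. For r = 7, n = 397: the density bound is (6/7) · 157609/2 = 472827/7 ≈ 67546.7143. The integer-valued extremum is e(T(397, 7)) = 67546, which is strictly less than the density bound 472827/7 since 7 ∤ 397 (the parts of T(397, 7) cannot all be equal).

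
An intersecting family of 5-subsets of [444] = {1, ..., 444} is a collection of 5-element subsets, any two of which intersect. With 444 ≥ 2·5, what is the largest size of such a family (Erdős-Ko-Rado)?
max |F| = C(443, 4) = 1583091510

Erdős-Ko-Rado (1961): when n ≥ 2k, max |F| = C(n−1, k−1). The bound is attained by the star {A : i ∈ A} for any fixed i ∈ [n]. Here C(444−1, 5−1) = C(443, 4) = 1583091510.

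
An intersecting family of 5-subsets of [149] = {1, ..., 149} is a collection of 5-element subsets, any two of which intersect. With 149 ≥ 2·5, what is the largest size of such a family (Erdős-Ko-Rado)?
max |F| = C(148, 4) = 19190605

The Erdős-Ko-Rado theorem states: for n ≥ 2k, an intersecting family of k-subsets of an n-element set has size at most C(n − 1, k − 1), with equality for 'star' families {A ⊆ [n] : |A| = k, i ∈ A} (fix an element i). For n = 149, k = 5: C(148, 4) = 19190605.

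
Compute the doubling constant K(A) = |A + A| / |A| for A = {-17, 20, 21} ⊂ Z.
K = |A + A| / |A| = 6/3 = 2

Enumerate A + A = {a + b : a, b ∈ A}. With |A| = 3, there are |A|^2 = 9 ordered sum pairs; collecting distinct values, A + A = {-34, 3, 4, 40, 41, 42}, so |A + A| = 6. Thus K = 6/3 = 2. For comparison, the minimum possible |A + A| over all 3-element sets is 2·3 − 1 = 5 (so min K = 5/3), attained only by arithmetic progressions.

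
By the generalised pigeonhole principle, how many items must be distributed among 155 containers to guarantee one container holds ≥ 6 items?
n = (6 − 1)·155 + 1 = 776

By the generalised pigeonhole principle, to guarantee some box contains ≥ r objects we need more than (r − 1) · k objects total. Threshold: n = (r − 1) · k + 1. With r = 6 and k = 155: n = 5 · 155 + 1 = 775 + 1 = 776. For n = 775 = 5 · 155, we can put exactly 5 objects in every box, avoiding 6 in any single one — so 776 is tight.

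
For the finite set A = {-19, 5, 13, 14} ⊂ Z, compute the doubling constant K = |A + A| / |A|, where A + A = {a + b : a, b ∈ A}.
K = |A + A| / |A| = 10/4 = 5/2

Enumerate A + A = {a + b : a, b ∈ A}. With |A| = 4, there are |A|^2 = 16 ordered sum pairs; collecting distinct values, A + A = {-38, -14, -6, -5, 10, 18, 19, 26, 27, 28}, so |A + A| = 10. Thus K = 10/4 = 5/2. For comparison, the minimum possible |A + A| over all 4-element sets is 2·4 − 1 = 7 (so min K = 7/4), attained only by arithmetic progressions.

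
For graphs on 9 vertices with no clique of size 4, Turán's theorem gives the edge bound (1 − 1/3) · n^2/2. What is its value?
Turán density bound = (2/3) · 9^2/2 = 27

Turán's theorem: ex(n, K_{r+1}) is achieved by the complete r-partite Turán graph T(n, r) with parts as balanced as possible, and is at most (1 − 1/r) · n^2/2. For r = 3, n = 9: the density bound is (2/3) · 81/2 = 27. Since 3 ∣ 9, the Turán graph T(9, 3) has parts of equal size 3, and its edge count e(T(9, 3)) = 27 attains the density bound exactly.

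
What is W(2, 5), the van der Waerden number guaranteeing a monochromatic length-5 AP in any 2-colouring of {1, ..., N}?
W(2, 5) = 178

This is a classical value, W(2, 5) = 178, established by combining an explicit 2-colouring of {1, ..., 177} with no monochromatic 5-AP (giving the lower bound W(2, 5) > 177) and a finite case analysis / exhaustive computer search showing every 2-colouring of {1, ..., 178} has such an AP.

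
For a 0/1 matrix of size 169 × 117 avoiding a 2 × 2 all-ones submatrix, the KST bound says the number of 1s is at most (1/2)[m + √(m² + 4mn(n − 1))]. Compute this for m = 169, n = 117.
z(169, 117; 2, 2) ≤ (1/2)[169 + √(169² + 4·169·117·116)] = (1/2)[169 + √9203233] = 1601.3415

Kővári–Sós–Turán: let r_1, ..., r_169 be the row sums and z = Σ r_i the total number of 1s. Each pair of columns can share at most one row with both entries 1 (else a 2×2 all-ones block appears), so Σ_i C(r_i, 2) ≤ C(117, 2) = 6786. By convexity Σ_i C(r_i, 2) ≥ 169·C(z/169, 2) = z(z − 169)/(2·169), giving z² − 169z − 169·117·116 ≤ 0 and hence z ≤ (1/2)[169 + √(28561 + 4·2293668)] = (1/2)[169 + √9203233] ≈ (1/2)(169 + 3033.6831) = 1601.3415.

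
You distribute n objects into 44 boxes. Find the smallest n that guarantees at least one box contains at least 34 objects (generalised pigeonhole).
n = (34 − 1)·44 + 1 = 1453

By the generalised pigeonhole principle, to guarantee some box contains ≥ r objects we need more than (r − 1) · k objects total. Threshold: n = (r − 1) · k + 1. With r = 34 and k = 44: n = 33 · 44 + 1 = 1452 + 1 = 1453. For n = 1452 = 33 · 44, we can put exactly 33 objects in every box, avoiding 34 in any single one — so 1453 is tight.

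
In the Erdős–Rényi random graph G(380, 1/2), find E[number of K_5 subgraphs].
E[# K_5] = C(380, 5) · (1/2)^C(5, 2) = 64307637576 / 2^10 = 8038454697/128 = 62800427.3203125

For each 5-subset S of vertices (there are C(380, 5) = 64307637576 such S), let X_S = 1 if S induces a K_5 (all C(5, 2) = 10 edges present). Then P(X_S = 1) = (1/2)^10 = 1/1024. By linearity of expectation, E[# K_5] = C(380, 5) · (1/2)^10 = 64307637576 / 1024 = 8038454697/128 = 62800427.3203125.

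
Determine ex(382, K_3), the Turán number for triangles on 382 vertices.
ex(382, K_3) = ⌊382^2/4⌋ = 36481

Mantel (1907): a triangle-free graph on n vertices has at most ⌊n^2/4⌋ edges, with equality for the complete bipartite graph K_{⌊n/2⌋, ⌈n/2⌉}. For n = 382: ⌊382^2/4⌋ = ⌊145924/4⌋ = 36481. The extremal graph is K_{191, 191}, which has 191·191 = 36481 edges.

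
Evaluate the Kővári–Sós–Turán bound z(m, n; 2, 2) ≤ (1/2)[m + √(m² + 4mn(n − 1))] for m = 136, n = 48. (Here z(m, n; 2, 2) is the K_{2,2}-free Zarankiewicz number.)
z(136, 48; 2, 2) ≤ (1/2)[136 + √(136² + 4·136·48·47)] = (1/2)[136 + √1245760] = 626.0681

Kővári–Sós–Turán: let r_1, ..., r_136 be the row sums and z = Σ r_i the total number of 1s. Each pair of columns can share at most one row with both entries 1 (else a 2×2 all-ones block appears), so Σ_i C(r_i, 2) ≤ C(48, 2) = 1128. By convexity Σ_i C(r_i, 2) ≥ 136·C(z/136, 2) = z(z − 136)/(2·136), giving z² − 136z − 136·48·47 ≤ 0 and hence z ≤ (1/2)[136 + √(18496 + 4·306816)] = (1/2)[136 + √1245760] ≈ (1/2)(136 + 1116.1362) = 626.0681.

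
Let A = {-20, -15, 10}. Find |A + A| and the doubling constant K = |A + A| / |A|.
K = |A + A| / |A| = 6/3 = 2

Enumerate A + A = {a + b : a, b ∈ A}. With |A| = 3, there are |A|^2 = 9 ordered sum pairs; collecting distinct values, A + A = {-40, -35, -30, -10, -5, 20}, so |A + A| = 6. Thus K = 6/3 = 2. For comparison, the minimum possible |A + A| over all 3-element sets is 2·3 − 1 = 5 (so min K = 5/3), attained only by arithmetic progressions.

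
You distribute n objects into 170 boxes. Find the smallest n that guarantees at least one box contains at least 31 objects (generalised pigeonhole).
n = (31 − 1)·170 + 1 = 5101

By the generalised pigeonhole principle, to guarantee some box contains ≥ r objects we need more than (r − 1) · k objects total. Threshold: n = (r − 1) · k + 1. With r = 31 and k = 170: n = 30 · 170 + 1 = 5100 + 1 = 5101. For n = 5100 = 30 · 170, we can put exactly 30 objects in every box, avoiding 31 in any single one — so 5101 is tight.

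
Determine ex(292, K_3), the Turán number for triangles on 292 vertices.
ex(292, K_3) = ⌊292^2/4⌋ = 21316

Mantel (1907): a triangle-free graph on n vertices has at most ⌊n^2/4⌋ edges, with equality for the complete bipartite graph K_{⌊n/2⌋, ⌈n/2⌉}. For n = 292: ⌊292^2/4⌋ = ⌊85264/4⌋ = 21316. The extremal graph is K_{146, 146}, which has 146·146 = 21316 edges.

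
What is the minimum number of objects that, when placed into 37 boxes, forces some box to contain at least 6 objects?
n = (6 − 1)·37 + 1 = 186

By the generalised pigeonhole principle, to guarantee some box contains ≥ r objects we need more than (r − 1) · k objects total. Threshold: n = (r − 1) · k + 1. With r = 6 and k = 37: n = 5 · 37 + 1 = 185 + 1 = 186. For n = 185 = 5 · 37, we can put exactly 5 objects in every box, avoiding 6 in any single one — so 186 is tight.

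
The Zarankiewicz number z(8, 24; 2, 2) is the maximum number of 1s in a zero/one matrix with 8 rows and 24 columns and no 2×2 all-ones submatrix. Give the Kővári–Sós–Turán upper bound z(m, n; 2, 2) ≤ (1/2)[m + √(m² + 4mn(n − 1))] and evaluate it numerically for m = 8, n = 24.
z(8, 24; 2, 2) ≤ (1/2)[8 + √(8² + 4·8·24·23)] = (1/2)[8 + √17728] = 70.5733

Kővári–Sós–Turán: let r_1, ..., r_8 be the row sums and z = Σ r_i the total number of 1s. Each pair of columns can share at most one row with both entries 1 (else a 2×2 all-ones block appears), so Σ_i C(r_i, 2) ≤ C(24, 2) = 276. By convexity Σ_i C(r_i, 2) ≥ 8·C(z/8, 2) = z(z − 8)/(2·8), giving z² − 8z − 8·24·23 ≤ 0 and hence z ≤ (1/2)[8 + √(64 + 4·4416)] = (1/2)[8 + √17728] ≈ (1/2)(8 + 133.1465) = 70.5733.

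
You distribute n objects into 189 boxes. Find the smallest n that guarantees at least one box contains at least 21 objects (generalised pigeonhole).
n = (21 − 1)·189 + 1 = 3781

By the generalised pigeonhole principle, to guarantee some box contains ≥ r objects we need more than (r − 1) · k objects total. Threshold: n = (r − 1) · k + 1. With r = 21 and k = 189: n = 20 · 189 + 1 = 3780 + 1 = 3781. For n = 3780 = 20 · 189, we can put exactly 20 objects in every box, avoiding 21 in any single one — so 3781 is tight.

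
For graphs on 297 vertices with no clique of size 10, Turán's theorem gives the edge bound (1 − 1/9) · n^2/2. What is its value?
Turán density bound = (8/9) · 297^2/2 = 39204

Turán's theorem: ex(n, K_{r+1}) is achieved by the complete r-partite Turán graph T(n, r) with parts as balanced as possible, and is at most (1 − 1/r) · n^2/2. For r = 9, n = 297: the density bound is (8/9) · 88209/2 = 39204. Since 9 ∣ 297, the Turán graph T(297, 9) has parts of equal size 33, and its edge count e(T(297, 9)) = 39204 attains the density bound exactly.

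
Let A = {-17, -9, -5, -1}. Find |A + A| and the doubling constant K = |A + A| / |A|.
K = |A + A| / |A| = 8/4 = 2

Enumerate A + A = {a + b : a, b ∈ A}. With |A| = 4, there are |A|^2 = 16 ordered sum pairs; collecting distinct values, A + A = {-34, -26, -22, -18, -14, -10, -6, -2}, so |A + A| = 8. Thus K = 8/4 = 2. For comparison, the minimum possible |A + A| over all 4-element sets is 2·4 − 1 = 7 (so min K = 7/4), attained only by arithmetic progressions.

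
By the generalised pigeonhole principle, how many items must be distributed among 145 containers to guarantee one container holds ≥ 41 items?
n = (41 − 1)·145 + 1 = 5801

By the generalised pigeonhole principle, to guarantee some box contains ≥ r objects we need more than (r − 1) · k objects total. Threshold: n = (r − 1) · k + 1. With r = 41 and k = 145: n = 40 · 145 + 1 = 5800 + 1 = 5801. For n = 5800 = 40 · 145, we can put exactly 40 objects in every box, avoiding 41 in any single one — so 5801 is tight.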